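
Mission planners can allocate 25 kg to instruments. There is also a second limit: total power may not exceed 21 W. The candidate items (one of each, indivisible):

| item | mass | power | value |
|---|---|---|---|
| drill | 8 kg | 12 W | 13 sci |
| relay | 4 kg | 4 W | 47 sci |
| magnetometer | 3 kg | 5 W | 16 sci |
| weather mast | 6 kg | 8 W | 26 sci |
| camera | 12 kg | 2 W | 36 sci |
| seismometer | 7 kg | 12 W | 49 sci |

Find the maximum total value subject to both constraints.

132 sci

Feasible sets respecting both limits:
- relay+camera+seismometer: mass 23, power 18, value 132
- relay+magnetometer+weather mast+camera: mass 25, power 19, value 125
- relay+magnetometer+seismometer: mass 14, power 21, value 112
- relay+weather mast+camera: mass 22, power 14, value 109
Best: 132 sci.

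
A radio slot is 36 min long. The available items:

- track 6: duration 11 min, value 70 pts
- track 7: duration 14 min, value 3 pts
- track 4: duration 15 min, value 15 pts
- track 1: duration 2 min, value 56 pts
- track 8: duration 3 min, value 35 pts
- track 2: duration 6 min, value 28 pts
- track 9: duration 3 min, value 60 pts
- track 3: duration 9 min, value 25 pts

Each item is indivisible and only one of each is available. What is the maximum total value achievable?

274 pts

Check high-value combinations within 36 min:
- track 6+track 1+track 8+track 2+track 9+track 3: duration 11+2+3+6+3+9=34, value 70+56+35+28+60+25=274
- track 6+track 1+track 8+track 2+track 9: duration 11+2+3+6+3=25, value 70+56+35+28+60=249
- track 6+track 1+track 8+track 9+track 3: duration 11+2+3+3+9=28, value 70+56+35+60+25=246
Best: 274 pts.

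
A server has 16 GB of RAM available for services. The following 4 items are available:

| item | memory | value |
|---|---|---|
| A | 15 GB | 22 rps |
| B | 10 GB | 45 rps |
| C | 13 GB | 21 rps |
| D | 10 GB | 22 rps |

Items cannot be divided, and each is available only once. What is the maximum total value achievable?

45 rps

Check high-value combinations within 16 GB:
- B: memory 10, value 45
- D: memory 10, value 22
- A: memory 15, value 22
Best: 45 rps.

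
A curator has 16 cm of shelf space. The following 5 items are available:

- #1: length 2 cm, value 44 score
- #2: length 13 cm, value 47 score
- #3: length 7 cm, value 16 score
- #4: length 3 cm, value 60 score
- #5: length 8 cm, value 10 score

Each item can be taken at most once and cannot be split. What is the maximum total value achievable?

Check high-value combinations within 16 cm:
- #1+#3+#4: length 2+7+3=12, value 44+16+60=120
- #1+#4+#5: length 2+3+8=13, value 44+60+10=114
- #2+#4: length 13+3=16, value 47+60=107
Best: 120 score.

120 score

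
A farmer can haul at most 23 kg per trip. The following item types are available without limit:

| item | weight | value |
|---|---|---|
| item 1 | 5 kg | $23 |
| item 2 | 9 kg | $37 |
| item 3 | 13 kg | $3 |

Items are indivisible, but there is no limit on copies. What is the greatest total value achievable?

Best value-per-unit is item 1 at 23/5; filling with it alone gives 4×23 = 92.
Optimal mix: 1×item 1 + 2×item 2 → weight 23, value 97.

$97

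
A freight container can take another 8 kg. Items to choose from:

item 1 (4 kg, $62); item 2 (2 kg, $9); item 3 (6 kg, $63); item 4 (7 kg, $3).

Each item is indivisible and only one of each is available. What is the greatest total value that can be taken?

$72

Check high-value combinations within 8 kg:
- item 2+item 3: weight 2+6=8, value 9+63=72
- item 1+item 2: weight 4+2=6, value 62+9=71
- item 3: weight 6, value 63
- item 1: weight 4, value 62
- item 2: weight 2, value 9
Best: $72.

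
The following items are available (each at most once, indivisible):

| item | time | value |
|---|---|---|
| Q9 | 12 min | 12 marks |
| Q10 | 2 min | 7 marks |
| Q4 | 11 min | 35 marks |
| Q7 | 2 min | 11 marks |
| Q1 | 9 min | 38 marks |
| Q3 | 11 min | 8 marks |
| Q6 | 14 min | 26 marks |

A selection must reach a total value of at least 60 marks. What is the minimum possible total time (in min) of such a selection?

Subsets with value ≥ 60, sorted by total time:
- Q4+Q1: time 20, value 73
- Q4+Q7+Q1: time 22, value 84
- Q10+Q4+Q1: time 22, value 80
Minimum time: 20 min.

20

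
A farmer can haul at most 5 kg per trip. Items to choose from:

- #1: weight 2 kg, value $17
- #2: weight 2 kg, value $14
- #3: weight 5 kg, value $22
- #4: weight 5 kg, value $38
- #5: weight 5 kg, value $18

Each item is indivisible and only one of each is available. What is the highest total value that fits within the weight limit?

This is a 0/1 knapsack; check combinations near the capacity.
- #4: weight 5, value 38
- #1+#2: weight 2+2=4, value 17+14=31
- #3: weight 5, value 22
Best: $38.

$38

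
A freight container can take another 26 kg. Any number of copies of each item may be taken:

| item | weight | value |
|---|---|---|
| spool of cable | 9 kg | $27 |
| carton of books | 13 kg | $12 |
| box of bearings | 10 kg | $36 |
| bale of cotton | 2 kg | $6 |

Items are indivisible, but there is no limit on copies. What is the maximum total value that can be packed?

Best value-per-unit is box of bearings at 36/10; filling with it alone gives 2×36 = 72.
Optimal mix: 2×box of bearings + 3×bale of cotton → weight 26, value 90.

$90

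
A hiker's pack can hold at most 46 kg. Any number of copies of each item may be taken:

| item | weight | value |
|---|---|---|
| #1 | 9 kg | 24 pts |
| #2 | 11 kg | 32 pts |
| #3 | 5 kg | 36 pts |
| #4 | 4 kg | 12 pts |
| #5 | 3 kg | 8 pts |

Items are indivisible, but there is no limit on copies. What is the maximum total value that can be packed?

Best value-per-unit is #3 at 36/5, and filling with it alone uses weight 9×5=45. No mix of the others beats 9×36 = 324.

324 pts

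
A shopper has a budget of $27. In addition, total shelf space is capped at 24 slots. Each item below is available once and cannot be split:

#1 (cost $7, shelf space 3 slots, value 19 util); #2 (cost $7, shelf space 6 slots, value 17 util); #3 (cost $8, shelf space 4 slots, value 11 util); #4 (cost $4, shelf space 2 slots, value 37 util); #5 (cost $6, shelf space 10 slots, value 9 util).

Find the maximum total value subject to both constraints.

Feasible sets respecting both limits:
- #1+#2+#3+#4: cost 26, shelf space 15, value 84
- #1+#2+#4+#5: cost 24, shelf space 21, value 82
- #1+#3+#4+#5: cost 25, shelf space 19, value 76
Best: 84 util.

84 util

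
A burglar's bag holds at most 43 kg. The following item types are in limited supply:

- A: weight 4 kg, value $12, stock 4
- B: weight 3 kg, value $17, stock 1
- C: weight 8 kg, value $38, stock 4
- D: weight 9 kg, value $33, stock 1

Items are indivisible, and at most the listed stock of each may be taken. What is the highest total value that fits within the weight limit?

$193

Best selections within weight 43 and stock limits:
- 2×A + 1×B + 4×C: weight 43, value 193
- 4×C + 1×D: weight 41, value 185
- 1×A + 1×B + 4×C: weight 39, value 181
Best: $193.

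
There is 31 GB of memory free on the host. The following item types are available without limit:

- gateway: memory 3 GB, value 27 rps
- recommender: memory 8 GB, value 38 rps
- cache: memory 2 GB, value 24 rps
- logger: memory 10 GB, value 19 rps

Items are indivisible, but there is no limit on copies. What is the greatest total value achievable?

Best value-per-unit is cache at 24/2; filling with it alone gives 15×24 = 360.
Optimal mix: 1×gateway + 14×cache → memory 31, value 363.

363 rps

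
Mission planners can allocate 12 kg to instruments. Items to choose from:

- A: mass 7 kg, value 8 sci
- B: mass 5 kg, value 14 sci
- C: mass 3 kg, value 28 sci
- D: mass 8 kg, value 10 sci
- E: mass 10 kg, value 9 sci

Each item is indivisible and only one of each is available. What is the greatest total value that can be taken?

42 sci

This is a 0/1 knapsack; check combinations near the capacity.
- B+C: mass 5+3=8, value 14+28=42
- C+D: mass 3+8=11, value 28+10=38
- A+C: mass 7+3=10, value 8+28=36
Best: 42 sci.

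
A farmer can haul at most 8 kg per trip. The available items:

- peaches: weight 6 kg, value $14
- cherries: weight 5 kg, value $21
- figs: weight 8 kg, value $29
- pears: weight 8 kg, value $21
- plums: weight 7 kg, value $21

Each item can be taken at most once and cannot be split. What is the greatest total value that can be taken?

$29

Check high-value combinations within 8 kg:
- figs: weight 8, value 29
- cherries: weight 5, value 21
- plums: weight 7, value 21
- pears: weight 8, value 21
- peaches: weight 6, value 14
Best: $29.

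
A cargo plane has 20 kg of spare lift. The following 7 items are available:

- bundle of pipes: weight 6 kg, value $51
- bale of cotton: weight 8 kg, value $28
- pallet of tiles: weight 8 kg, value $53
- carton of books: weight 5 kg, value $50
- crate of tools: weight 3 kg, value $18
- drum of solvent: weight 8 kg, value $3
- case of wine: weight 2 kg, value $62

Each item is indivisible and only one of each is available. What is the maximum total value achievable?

$184

Check high-value combinations within 20 kg:
- bundle of pipes+pallet of tiles+crate of tools+case of wine: weight 6+8+3+2=19, value 51+53+18+62=184
- pallet of tiles+carton of books+crate of tools+case of wine: weight 8+5+3+2=18, value 53+50+18+62=183
- bundle of pipes+carton of books+crate of tools+case of wine: weight 6+5+3+2=16, value 51+50+18+62=181
- bundle of pipes+pallet of tiles+case of wine: weight 6+8+2=16, value 51+53+62=166
- pallet of tiles+carton of books+case of wine: weight 8+5+2=15, value 53+50+62=165
Best: $184.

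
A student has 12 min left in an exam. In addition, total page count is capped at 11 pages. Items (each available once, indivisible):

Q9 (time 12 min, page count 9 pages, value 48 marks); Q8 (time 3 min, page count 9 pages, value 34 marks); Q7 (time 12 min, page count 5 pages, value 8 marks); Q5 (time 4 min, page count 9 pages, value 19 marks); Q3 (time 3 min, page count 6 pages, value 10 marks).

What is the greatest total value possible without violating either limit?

Feasible sets respecting both limits:
- Q9: time 12, page count 9, value 48
- Q8: time 3, page count 9, value 34
- Q5: time 4, page count 9, value 19
Best: 48 marks.

48 marks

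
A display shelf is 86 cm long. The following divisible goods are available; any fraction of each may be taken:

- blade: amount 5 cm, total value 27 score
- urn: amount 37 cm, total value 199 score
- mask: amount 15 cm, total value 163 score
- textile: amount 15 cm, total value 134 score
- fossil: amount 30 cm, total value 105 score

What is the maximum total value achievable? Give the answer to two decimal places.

572.00

Take in order of value per unit:
- mask (163/15 per unit): all 15 → value 163, running total 163.00
- textile (134/15 per unit): all 15 → value 134, running total 297.00
- blade (27/5 per unit): all 5 → value 27, running total 324.00
- urn (199/37 per unit): all 37 → value 199, running total 523.00
- fossil (105/30 per unit): 14 of 30 → value 14×105/30 = 49.0000, running total 572.00
Total 572.00.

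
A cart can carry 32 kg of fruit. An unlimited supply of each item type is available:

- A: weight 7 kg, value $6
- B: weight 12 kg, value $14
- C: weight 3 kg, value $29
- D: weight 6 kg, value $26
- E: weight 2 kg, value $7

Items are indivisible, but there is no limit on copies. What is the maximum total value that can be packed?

Best value-per-unit is C at 29/3; filling with it alone gives 10×29 = 290.
Optimal mix: 10×C + 1×E → weight 32, value 297.

$297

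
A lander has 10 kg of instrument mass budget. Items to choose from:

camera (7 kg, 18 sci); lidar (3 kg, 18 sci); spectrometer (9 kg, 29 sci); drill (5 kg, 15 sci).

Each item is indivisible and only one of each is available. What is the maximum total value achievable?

This is a 0/1 knapsack; check combinations near the capacity.
- camera+lidar: mass 7+3=10, value 18+18=36
- lidar+drill: mass 3+5=8, value 18+15=33
- spectrometer: mass 9, value 29
- lidar: mass 3, value 18
Best: 36 sci.

36 sci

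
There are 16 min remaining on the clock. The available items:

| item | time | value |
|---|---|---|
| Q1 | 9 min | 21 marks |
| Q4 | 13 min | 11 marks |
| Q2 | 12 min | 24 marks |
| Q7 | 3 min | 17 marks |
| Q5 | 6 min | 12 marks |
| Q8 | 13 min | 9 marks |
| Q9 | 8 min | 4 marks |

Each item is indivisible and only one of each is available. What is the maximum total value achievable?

41 marks

Check high-value combinations within 16 min:
- Q2+Q7: time 12+3=15, value 24+17=41
- Q1+Q7: time 9+3=12, value 21+17=38
- Q1+Q5: time 9+6=15, value 21+12=33
- Q7+Q5: time 3+6=9, value 17+12=29
- Q4+Q7: time 13+3=16, value 11+17=28
Best: 41 marks.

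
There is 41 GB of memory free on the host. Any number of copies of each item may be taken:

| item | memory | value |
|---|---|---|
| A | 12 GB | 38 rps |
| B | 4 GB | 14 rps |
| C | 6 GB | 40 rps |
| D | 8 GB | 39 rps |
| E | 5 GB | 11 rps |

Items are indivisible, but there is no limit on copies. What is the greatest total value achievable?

Best value-per-unit is C at 40/6; filling with it alone gives 6×40 = 240.
Optimal mix: 1×B + 6×C → memory 40, value 254.

254 rps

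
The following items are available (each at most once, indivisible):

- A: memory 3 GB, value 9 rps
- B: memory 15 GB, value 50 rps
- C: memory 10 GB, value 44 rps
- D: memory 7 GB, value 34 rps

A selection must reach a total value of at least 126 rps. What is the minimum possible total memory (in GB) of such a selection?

32

Subsets with value ≥ 126, sorted by total memory:
- B+C+D: memory 32, value 128
- A+B+C+D: memory 35, value 137
Minimum memory: 32 GB.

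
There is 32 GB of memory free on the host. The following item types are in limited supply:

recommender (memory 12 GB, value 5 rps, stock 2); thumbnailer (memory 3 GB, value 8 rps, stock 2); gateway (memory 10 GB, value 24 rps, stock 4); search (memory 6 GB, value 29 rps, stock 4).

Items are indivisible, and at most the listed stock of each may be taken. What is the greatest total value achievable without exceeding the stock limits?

Top feasible selections:
- 2×thumbnailer + 4×search: memory 30, value 132
- 1×thumbnailer + 4×search: memory 27, value 124
Best: 132 rps.

132 rps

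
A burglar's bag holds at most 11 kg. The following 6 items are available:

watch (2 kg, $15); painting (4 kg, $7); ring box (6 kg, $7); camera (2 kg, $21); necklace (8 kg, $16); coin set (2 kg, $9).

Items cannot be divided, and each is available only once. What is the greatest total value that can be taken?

Check high-value combinations within 11 kg:
- watch+painting+camera+coin set: weight 2+4+2+2=10, value 15+7+21+9=52
- watch+camera+coin set: weight 2+2+2=6, value 15+21+9=45
- watch+painting+camera: weight 2+4+2=8, value 15+7+21=43
- watch+ring box+camera: weight 2+6+2=10, value 15+7+21=43
Best: $52.

$52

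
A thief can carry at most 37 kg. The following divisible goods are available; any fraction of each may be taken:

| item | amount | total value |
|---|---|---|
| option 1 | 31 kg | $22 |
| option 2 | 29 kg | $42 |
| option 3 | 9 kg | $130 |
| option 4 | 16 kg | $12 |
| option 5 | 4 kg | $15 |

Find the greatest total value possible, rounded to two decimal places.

179.76

Take in order of value per unit:
- option 3 (130/9 per unit): all 9 → value 130, running total 130.00
- option 5 (15/4 per unit): all 4 → value 15, running total 145.00
- option 2 (42/29 per unit): 24 of 29 → value 24×42/29 = 34.7586, running total 179.76
Total 179.76.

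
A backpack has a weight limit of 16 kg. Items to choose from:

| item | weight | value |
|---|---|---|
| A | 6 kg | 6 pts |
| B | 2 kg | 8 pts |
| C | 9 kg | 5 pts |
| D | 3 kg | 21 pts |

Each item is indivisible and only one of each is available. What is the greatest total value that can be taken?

Check high-value combinations within 16 kg:
- A+B+D: weight 6+2+3=11, value 6+8+21=35
- B+C+D: weight 2+9+3=14, value 8+5+21=34
- B+D: weight 2+3=5, value 8+21=29
Best: 35 pts.

35 pts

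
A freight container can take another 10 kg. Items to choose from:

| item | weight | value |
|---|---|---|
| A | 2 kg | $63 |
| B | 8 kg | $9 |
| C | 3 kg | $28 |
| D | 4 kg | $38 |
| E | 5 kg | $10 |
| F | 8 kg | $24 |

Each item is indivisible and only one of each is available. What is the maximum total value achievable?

$129

Check high-value combinations within 10 kg:
- A+C+D: weight 2+3+4=9, value 63+28+38=129
- A+D: weight 2+4=6, value 63+38=101
- A+C+E: weight 2+3+5=10, value 63+28+10=101
Best: $129.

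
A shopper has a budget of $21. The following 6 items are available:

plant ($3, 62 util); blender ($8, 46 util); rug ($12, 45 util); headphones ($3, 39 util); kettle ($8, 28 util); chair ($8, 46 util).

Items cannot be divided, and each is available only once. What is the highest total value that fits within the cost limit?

Check high-value combinations within $21:
- plant+blender+chair: cost 3+8+8=19, value 62+46+46=154
- plant+blender+headphones: cost 3+8+3=14, value 62+46+39=147
- plant+headphones+chair: cost 3+3+8=14, value 62+39+46=147
- plant+rug+headphones: cost 3+12+3=18, value 62+45+39=146
Best: 154 util.

154 util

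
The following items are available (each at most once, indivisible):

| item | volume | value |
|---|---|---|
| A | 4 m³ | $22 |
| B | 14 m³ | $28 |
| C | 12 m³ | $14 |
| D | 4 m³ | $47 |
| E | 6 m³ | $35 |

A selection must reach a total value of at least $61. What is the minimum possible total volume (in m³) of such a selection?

8

Subsets with value ≥ 61, sorted by total volume:
- A+D: volume 8, value 69
- D+E: volume 10, value 82
- A+D+E: volume 14, value 104
Minimum volume: 8 m³.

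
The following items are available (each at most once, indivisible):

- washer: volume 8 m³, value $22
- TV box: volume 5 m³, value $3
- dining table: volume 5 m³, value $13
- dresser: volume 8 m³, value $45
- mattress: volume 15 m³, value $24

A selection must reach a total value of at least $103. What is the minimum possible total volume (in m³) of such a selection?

36

Subsets with value ≥ 103, sorted by total volume:
- washer+dining table+dresser+mattress: volume 36, value 104
- washer+TV box+dining table+dresser+mattress: volume 41, value 107
Minimum volume: 36 m³.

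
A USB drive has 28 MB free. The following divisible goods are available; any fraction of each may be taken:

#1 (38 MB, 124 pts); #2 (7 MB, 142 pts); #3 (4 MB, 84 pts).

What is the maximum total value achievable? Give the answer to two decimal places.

Take in order of value per unit:
- #3 (84/4 per unit): all 4 → value 84, running total 84.00
- #2 (142/7 per unit): all 7 → value 142, running total 226.00
- #1 (124/38 per unit): 17 of 38 → value 17×124/38 = 55.4737, running total 281.47
Total 281.47.

281.47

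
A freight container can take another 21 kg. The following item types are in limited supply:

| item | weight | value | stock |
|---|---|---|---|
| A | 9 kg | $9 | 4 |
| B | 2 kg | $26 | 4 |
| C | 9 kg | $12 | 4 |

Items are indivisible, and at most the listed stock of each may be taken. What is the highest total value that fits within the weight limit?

Best selections within weight 21 and stock limits:
- 4×B + 1×C: weight 17, value 116
- 1×A + 4×B: weight 17, value 113
Best: $116.

$116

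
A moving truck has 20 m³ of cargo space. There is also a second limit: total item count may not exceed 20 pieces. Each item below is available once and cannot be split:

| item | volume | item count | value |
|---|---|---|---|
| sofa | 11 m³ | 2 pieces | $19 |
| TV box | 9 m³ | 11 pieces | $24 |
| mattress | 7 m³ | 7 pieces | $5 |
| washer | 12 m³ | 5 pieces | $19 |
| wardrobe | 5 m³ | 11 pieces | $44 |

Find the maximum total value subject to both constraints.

$63

Feasible sets respecting both limits:
- sofa+wardrobe: volume 16, item count 13, value 63
- washer+wardrobe: volume 17, item count 16, value 63
- mattress+wardrobe: volume 12, item count 18, value 49
- wardrobe: volume 5, item count 11, value 44
Best: $63.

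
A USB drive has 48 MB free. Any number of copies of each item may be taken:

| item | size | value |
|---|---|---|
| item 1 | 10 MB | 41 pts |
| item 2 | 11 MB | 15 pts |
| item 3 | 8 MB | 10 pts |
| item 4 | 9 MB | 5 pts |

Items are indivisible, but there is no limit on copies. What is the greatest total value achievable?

174 pts

Best value-per-unit is item 1 at 41/10; filling with it alone gives 4×41 = 164.
Optimal mix: 4×item 1 + 1×item 3 → size 48, value 174.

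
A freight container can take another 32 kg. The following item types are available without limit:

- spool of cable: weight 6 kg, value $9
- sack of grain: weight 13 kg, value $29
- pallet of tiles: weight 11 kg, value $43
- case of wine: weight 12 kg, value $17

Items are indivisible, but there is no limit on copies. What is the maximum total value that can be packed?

$95

Best value-per-unit is pallet of tiles at 43/11; filling with it alone gives 2×43 = 86.
Optimal mix: 1×spool of cable + 2×pallet of tiles → weight 28, value 95.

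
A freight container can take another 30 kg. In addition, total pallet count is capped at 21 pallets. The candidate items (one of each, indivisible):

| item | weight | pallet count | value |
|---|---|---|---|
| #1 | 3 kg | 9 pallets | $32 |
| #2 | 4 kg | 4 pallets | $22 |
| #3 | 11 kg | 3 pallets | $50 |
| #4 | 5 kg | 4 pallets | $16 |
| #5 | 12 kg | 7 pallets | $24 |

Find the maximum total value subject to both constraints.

$120

Feasible sets respecting both limits:
- #1+#2+#3+#4: weight 23, pallet count 20, value 120
- #1+#3+#5: weight 26, pallet count 19, value 106
- #1+#2+#3: weight 18, pallet count 16, value 104
Best: $120.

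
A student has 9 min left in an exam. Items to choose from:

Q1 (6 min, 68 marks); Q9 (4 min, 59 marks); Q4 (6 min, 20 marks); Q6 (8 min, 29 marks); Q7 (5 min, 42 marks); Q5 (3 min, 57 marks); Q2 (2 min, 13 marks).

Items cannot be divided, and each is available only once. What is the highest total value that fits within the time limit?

129 marks

Check high-value combinations within 9 min:
- Q9+Q5+Q2: time 4+3+2=9, value 59+57+13=129
- Q1+Q5: time 6+3=9, value 68+57=125
- Q9+Q5: time 4+3=7, value 59+57=116
- Q9+Q7: time 4+5=9, value 59+42=101
Best: 129 marks.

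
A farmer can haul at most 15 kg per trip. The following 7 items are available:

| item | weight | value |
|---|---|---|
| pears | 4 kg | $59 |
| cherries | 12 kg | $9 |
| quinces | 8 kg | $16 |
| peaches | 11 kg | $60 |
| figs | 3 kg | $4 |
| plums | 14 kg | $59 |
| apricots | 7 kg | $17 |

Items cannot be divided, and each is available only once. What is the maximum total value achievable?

$119

This is a 0/1 knapsack; check combinations near the capacity.
- pears+peaches: weight 4+11=15, value 59+60=119
- pears+figs+apricots: weight 4+3+7=14, value 59+4+17=80
- pears+quinces+figs: weight 4+8+3=15, value 59+16+4=79
Best: $119.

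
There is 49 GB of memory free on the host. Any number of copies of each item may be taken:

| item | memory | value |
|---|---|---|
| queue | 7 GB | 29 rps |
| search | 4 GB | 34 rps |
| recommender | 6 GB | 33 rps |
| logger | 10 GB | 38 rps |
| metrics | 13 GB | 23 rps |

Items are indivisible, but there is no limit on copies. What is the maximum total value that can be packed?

Best value-per-unit is search at 34/4, and filling with it alone uses memory 12×4=48. No mix of the others beats 12×34 = 408.

408 rps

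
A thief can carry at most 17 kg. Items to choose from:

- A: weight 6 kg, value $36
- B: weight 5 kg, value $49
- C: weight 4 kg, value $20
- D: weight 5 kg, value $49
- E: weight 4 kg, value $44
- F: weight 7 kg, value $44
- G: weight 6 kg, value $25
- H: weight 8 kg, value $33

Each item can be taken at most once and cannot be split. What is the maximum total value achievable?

$142

Check high-value combinations within 17 kg:
- B+D+E: weight 5+5+4=14, value 49+49+44=142
- B+D+F: weight 5+5+7=17, value 49+49+44=142
- B+E+F: weight 5+4+7=16, value 49+44+44=137
- D+E+F: weight 5+4+7=16, value 49+44+44=137
Best: $142.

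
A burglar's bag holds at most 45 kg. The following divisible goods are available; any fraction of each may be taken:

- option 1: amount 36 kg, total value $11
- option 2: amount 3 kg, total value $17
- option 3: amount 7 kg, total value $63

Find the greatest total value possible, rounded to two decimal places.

90.69

Take in order of value per unit:
- option 3 (63/7 per unit): all 7 → value 63, running total 63.00
- option 2 (17/3 per unit): all 3 → value 17, running total 80.00
- option 1 (11/36 per unit): 35 of 36 → value 35×11/36 = 10.6944, running total 90.69
Total 90.69.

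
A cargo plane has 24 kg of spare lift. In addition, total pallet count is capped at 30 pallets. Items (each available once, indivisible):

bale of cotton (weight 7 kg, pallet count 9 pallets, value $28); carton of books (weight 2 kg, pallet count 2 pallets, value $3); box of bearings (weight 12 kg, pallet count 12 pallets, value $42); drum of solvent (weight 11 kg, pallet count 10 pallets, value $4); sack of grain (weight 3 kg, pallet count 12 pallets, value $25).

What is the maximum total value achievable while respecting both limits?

$73

Feasible sets respecting both limits:
- bale of cotton+carton of books+box of bearings: weight 21, pallet count 23, value 73
- bale of cotton+box of bearings: weight 19, pallet count 21, value 70
- carton of books+box of bearings+sack of grain: weight 17, pallet count 26, value 70
Best: $73.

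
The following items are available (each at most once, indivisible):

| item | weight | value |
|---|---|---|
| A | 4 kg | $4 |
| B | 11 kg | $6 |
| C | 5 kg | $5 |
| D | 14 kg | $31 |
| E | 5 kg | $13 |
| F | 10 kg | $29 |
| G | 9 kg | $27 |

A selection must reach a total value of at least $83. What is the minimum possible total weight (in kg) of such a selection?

Subsets with value ≥ 83, sorted by total weight:
- D+F+G: weight 33, value 87
- A+D+F+G: weight 37, value 91
- D+E+F+G: weight 38, value 100
- C+D+F+G: weight 38, value 92
Minimum weight: 33 kg.

33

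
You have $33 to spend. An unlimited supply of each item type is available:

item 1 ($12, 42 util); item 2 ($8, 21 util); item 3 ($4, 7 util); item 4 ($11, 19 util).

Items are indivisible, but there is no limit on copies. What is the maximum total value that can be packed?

Best value-per-unit is item 1 at 42/12; filling with it alone gives 2×42 = 84.
Optimal mix: 2×item 1 + 1×item 2 → cost 32, value 105.

105 util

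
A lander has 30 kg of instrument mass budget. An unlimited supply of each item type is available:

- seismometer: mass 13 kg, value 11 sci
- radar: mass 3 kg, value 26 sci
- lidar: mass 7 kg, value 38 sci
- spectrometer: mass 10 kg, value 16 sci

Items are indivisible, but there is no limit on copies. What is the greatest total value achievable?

Best value-per-unit is radar at 26/3, and filling with it alone uses mass 10×3=30. No mix of the others beats 10×26 = 260.

260 sci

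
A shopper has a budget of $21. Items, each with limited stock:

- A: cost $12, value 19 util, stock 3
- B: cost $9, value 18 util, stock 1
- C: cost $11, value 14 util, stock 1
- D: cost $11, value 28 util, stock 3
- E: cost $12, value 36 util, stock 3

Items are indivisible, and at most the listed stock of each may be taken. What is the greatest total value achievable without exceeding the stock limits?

Top feasible selections:
- 1×B + 1×E: cost 21, value 54
- 1×B + 1×D: cost 20, value 46
- 1×A + 1×B: cost 21, value 37
- 1×E: cost 12, value 36
Best: 54 util.

54 util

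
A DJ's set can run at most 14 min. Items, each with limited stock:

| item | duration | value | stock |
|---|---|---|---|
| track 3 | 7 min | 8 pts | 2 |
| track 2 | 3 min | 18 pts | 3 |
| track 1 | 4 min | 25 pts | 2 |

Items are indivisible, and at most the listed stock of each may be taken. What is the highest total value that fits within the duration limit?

Top feasible selections:
- 2×track 2 + 2×track 1: duration 14, value 86
- 3×track 2 + 1×track 1: duration 13, value 79
Best: 86 pts.

86 pts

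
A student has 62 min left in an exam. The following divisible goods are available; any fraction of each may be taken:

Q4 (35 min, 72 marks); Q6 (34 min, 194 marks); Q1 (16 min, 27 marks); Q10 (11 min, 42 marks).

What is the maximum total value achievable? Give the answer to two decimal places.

Take in order of value per unit:
- Q6 (194/34 per unit): all 34 → value 194, running total 194.00
- Q10 (42/11 per unit): all 11 → value 42, running total 236.00
- Q4 (72/35 per unit): 17 of 35 → value 17×72/35 = 34.9714, running total 270.97
Total 270.97.

270.97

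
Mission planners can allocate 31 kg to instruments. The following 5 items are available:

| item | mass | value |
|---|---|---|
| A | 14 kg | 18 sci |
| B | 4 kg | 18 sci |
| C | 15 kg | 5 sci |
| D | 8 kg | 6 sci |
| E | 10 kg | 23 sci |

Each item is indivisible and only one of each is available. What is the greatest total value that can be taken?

Check high-value combinations within 31 kg:
- A+B+E: mass 14+4+10=28, value 18+18+23=59
- B+D+E: mass 4+8+10=22, value 18+6+23=47
- B+C+E: mass 4+15+10=29, value 18+5+23=46
- A+B+D: mass 14+4+8=26, value 18+18+6=42
Best: 59 sci.

59 sci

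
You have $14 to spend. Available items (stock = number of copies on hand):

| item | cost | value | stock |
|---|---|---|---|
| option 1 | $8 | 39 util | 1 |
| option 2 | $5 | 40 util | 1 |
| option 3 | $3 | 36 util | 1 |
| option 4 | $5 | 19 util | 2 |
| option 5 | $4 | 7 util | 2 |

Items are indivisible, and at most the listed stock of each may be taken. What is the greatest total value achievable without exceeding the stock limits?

95 util

Best selections within cost 14 and stock limits:
- 1×option 2 + 1×option 3 + 1×option 4: cost 13, value 95
- 1×option 2 + 1×option 3 + 1×option 5: cost 12, value 83
- 1×option 1 + 1×option 2: cost 13, value 79
Best: 95 util.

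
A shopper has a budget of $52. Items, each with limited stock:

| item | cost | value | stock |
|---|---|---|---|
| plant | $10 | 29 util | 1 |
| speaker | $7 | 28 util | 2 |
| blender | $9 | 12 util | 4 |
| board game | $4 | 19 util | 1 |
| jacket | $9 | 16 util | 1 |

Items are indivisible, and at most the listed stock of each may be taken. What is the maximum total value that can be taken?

132 util

Best selections within cost 52 and stock limits:
- 1×plant + 2×speaker + 1×blender + 1×board game + 1×jacket: cost 46, value 132
- 1×plant + 2×speaker + 2×blender + 1×board game: cost 46, value 128
- 1×plant + 2×speaker + 2×blender + 1×jacket: cost 51, value 125
Best: 132 util.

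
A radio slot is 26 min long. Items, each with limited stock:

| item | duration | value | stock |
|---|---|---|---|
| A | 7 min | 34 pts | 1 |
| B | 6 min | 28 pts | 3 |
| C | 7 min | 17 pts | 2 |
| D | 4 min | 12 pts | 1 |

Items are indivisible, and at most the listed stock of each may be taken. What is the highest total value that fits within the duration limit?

118 pts

Best selections within duration 26 and stock limits:
- 1×A + 3×B: duration 25, value 118
- 1×A + 2×B + 1×C: duration 26, value 107
Best: 118 pts.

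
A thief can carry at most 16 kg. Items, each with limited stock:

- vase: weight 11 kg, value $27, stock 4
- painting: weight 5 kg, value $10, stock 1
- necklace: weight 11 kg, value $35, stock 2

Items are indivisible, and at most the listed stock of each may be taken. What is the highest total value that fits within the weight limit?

$45

Best selections within weight 16 and stock limits:
- 1×painting + 1×necklace: weight 16, value 45
- 1×vase + 1×painting: weight 16, value 37
Best: $45.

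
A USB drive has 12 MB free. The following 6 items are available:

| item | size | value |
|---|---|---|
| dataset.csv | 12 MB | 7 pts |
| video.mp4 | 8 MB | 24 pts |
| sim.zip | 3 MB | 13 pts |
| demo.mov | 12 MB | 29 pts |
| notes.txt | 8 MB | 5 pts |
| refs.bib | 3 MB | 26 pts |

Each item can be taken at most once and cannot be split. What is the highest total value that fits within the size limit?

50 pts

Check high-value combinations within 12 MB:
- video.mp4+refs.bib: size 8+3=11, value 24+26=50
- sim.zip+refs.bib: size 3+3=6, value 13+26=39
- video.mp4+sim.zip: size 8+3=11, value 24+13=37
Best: 50 pts.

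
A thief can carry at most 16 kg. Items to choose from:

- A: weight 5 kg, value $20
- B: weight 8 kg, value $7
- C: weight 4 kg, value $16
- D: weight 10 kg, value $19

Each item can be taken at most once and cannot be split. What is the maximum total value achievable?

This is a 0/1 knapsack; check combinations near the capacity.
- A+D: weight 5+10=15, value 20+19=39
- A+C: weight 5+4=9, value 20+16=36
- C+D: weight 4+10=14, value 16+19=35
- A+B: weight 5+8=13, value 20+7=27
Best: $39.

$39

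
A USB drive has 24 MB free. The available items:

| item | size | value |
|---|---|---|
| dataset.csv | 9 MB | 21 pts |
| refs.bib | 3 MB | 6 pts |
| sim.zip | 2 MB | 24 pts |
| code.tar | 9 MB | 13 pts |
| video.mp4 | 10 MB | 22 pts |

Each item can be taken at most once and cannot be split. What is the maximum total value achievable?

73 pts

Check high-value combinations within 24 MB:
- dataset.csv+refs.bib+sim.zip+video.mp4: size 9+3+2+10=24, value 21+6+24+22=73
- dataset.csv+sim.zip+video.mp4: size 9+2+10=21, value 21+24+22=67
- refs.bib+sim.zip+code.tar+video.mp4: size 3+2+9+10=24, value 6+24+13+22=65
Best: 73 pts.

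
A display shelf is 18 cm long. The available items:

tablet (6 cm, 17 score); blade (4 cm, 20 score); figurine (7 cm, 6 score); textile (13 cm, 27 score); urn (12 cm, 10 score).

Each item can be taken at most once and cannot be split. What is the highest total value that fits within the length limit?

47 score

This is a 0/1 knapsack; check combinations near the capacity.
- blade+textile: length 4+13=17, value 20+27=47
- tablet+blade+figurine: length 6+4+7=17, value 17+20+6=43
- tablet+blade: length 6+4=10, value 17+20=37
- blade+urn: length 4+12=16, value 20+10=30
- textile: length 13, value 27
Best: 47 score.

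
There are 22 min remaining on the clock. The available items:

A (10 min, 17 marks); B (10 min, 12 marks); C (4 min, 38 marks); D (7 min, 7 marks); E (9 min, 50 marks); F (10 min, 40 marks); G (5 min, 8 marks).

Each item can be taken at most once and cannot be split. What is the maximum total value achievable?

This is a 0/1 knapsack; check combinations near the capacity.
- C+E+G: time 4+9+5=18, value 38+50+8=96
- C+D+E: time 4+7+9=20, value 38+7+50=95
- E+F: time 9+10=19, value 50+40=90
Best: 96 marks.

96 marks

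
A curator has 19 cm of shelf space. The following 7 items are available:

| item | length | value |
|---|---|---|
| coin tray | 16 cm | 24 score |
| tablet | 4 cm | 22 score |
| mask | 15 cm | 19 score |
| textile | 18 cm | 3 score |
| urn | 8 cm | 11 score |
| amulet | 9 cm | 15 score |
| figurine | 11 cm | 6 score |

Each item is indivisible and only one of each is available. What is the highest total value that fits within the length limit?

41 score

Check high-value combinations within 19 cm:
- tablet+mask: length 4+15=19, value 22+19=41
- tablet+amulet: length 4+9=13, value 22+15=37
- tablet+urn: length 4+8=12, value 22+11=33
- tablet+figurine: length 4+11=15, value 22+6=28
- urn+amulet: length 8+9=17, value 11+15=26
Best: 41 score.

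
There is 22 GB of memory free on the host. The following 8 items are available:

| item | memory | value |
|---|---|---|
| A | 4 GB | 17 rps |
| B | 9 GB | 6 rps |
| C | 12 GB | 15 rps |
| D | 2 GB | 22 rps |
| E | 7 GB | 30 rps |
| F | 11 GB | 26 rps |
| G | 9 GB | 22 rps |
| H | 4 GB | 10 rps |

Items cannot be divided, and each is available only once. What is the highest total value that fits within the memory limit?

91 rps

Check high-value combinations within 22 GB:
- A+D+E+G: memory 4+2+7+9=22, value 17+22+30+22=91
- D+E+G+H: memory 2+7+9+4=22, value 22+30+22+10=84
- A+D+E+H: memory 4+2+7+4=17, value 17+22+30+10=79
- D+E+F: memory 2+7+11=20, value 22+30+26=78
Best: 91 rps.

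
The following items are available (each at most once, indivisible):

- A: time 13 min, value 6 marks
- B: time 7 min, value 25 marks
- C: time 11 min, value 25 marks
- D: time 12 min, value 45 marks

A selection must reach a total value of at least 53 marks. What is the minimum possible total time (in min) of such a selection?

Subsets with value ≥ 53, sorted by total time:
- B+D: time 19, value 70
- C+D: time 23, value 70
- B+C+D: time 30, value 95
- A+B+C: time 31, value 56
Minimum time: 19 min.

19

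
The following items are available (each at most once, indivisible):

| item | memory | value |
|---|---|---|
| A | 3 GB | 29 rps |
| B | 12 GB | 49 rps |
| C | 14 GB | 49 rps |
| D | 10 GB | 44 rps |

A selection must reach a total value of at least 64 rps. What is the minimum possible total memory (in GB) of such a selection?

13

Subsets with value ≥ 64, sorted by total memory:
- A+D: memory 13, value 73
- A+B: memory 15, value 78
- A+C: memory 17, value 78
- B+D: memory 22, value 93
Minimum memory: 13 GB.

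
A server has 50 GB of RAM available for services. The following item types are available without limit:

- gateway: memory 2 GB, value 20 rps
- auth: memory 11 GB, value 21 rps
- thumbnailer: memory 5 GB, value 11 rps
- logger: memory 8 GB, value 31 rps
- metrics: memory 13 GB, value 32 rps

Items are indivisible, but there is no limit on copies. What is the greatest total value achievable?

Best value-per-unit is gateway at 20/2, and filling with it alone uses memory 25×2=50. No mix of the others beats 25×20 = 500.

500 rps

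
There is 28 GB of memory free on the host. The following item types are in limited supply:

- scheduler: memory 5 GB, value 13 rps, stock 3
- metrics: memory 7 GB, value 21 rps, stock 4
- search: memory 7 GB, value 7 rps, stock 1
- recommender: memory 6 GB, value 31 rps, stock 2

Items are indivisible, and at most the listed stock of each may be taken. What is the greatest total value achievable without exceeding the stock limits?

104 rps

Top feasible selections:
- 2×metrics + 2×recommender: memory 26, value 104
- 3×scheduler + 2×recommender: memory 27, value 101
Best: 104 rps.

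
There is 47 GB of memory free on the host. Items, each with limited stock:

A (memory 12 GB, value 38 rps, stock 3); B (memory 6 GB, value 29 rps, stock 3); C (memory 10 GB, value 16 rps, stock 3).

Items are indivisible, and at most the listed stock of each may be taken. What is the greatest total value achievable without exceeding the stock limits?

163 rps

Best selections within memory 47 and stock limits:
- 2×A + 3×B: memory 42, value 163
- 2×A + 2×B + 1×C: memory 46, value 150
- 3×A + 1×B: memory 42, value 143
Best: 163 rps.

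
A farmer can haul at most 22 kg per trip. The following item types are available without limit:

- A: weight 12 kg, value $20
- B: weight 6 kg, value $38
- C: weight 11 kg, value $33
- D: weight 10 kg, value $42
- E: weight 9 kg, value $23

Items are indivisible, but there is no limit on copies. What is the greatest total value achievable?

Best value-per-unit is B at 38/6; filling with it alone gives 3×38 = 114.
Optimal mix: 2×B + 1×D → weight 22, value 118.

$118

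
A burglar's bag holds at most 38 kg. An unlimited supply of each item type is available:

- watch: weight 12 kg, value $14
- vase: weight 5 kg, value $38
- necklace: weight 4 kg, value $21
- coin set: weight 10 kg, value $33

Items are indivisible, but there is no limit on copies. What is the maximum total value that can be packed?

$270

Best value-per-unit is vase at 38/5; filling with it alone gives 7×38 = 266.
Optimal mix: 6×vase + 2×necklace → weight 38, value 270.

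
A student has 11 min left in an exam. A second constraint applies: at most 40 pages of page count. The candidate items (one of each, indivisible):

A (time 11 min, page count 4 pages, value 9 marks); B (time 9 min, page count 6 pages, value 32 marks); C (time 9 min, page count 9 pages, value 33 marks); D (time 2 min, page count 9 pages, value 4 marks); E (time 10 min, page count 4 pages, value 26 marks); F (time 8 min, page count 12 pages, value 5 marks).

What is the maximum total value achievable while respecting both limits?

Feasible sets respecting both limits:
- C+D: time 11, page count 18, value 37
- B+D: time 11, page count 15, value 36
- C: time 9, page count 9, value 33
- B: time 9, page count 6, value 32
Best: 37 marks.

37 marks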